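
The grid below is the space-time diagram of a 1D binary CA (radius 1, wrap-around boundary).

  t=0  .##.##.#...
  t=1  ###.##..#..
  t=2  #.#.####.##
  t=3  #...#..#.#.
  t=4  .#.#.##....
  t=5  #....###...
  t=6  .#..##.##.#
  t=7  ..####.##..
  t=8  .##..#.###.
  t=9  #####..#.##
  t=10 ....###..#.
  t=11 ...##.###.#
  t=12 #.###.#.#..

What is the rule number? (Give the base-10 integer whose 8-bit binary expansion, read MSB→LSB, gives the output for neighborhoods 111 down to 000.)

90

  ###|.  b7=0 t=1,i=1
  ##.|#  b6=1 t=0,i=2
  #.#|.  b5=0 t=0,i=3
  #..|#  b4=1 t=0,i=8
  .##|#  b3=1 t=0,i=1
  .#.|.  b2=0 t=0,i=7
  ..#|#  b1=1 t=0,i=0
  ...|.  b0=0 t=0,i=9
  bits 01011010 = 90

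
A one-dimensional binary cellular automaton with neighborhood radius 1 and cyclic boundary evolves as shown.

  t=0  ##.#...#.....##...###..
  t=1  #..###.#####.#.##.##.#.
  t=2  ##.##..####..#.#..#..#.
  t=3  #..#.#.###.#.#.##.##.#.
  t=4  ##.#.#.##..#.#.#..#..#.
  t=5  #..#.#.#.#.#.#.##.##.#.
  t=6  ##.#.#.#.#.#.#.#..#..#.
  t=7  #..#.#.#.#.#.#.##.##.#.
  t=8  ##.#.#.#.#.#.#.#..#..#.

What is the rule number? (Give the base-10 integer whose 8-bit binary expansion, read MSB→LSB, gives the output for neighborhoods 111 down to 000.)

  ### -> #   bit 7 = 1  t=0,i=19
  ##. -> .   bit 6 = 0  t=0,i=1
  #.# -> .   bit 5 = 0  t=0,i=2
  #.. -> #   bit 4 = 1  t=0,i=4
  .## -> #   bit 3 = 1  t=0,i=0
  .#. -> #   bit 2 = 1  t=0,i=3
  ..# -> .   bit 1 = 0  t=0,i=6
  ... -> #   bit 0 = 1  t=0,i=5
  bits 10011101 = 157

157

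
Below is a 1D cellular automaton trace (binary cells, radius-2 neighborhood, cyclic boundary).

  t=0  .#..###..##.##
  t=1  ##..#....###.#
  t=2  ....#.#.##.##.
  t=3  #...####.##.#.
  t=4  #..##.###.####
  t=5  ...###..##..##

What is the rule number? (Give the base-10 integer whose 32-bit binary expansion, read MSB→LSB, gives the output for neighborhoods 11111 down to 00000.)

  ##### -> #   bit 31 = 1  t=4,i=12
  ####. -> #   bit 30 = 1  t=3,i=6
  ###.# -> #   bit 29 = 1  t=1,i=11
  ###.. -> .   bit 28 = 0  t=0,i=6
  ##.## -> #   bit 27 = 1  t=0,i=11
  ##.#. -> #   bit 26 = 1  t=0,i=0
  ##..# -> .   bit 25 = 0  t=0,i=7
  ##... -> .   bit 24 = 0  t=2,i=13
  #.### -> .   bit 23 = 0  t=1,i=13
  #.##. -> .   bit 22 = 0  t=0,i=12
  #.#.# -> #   bit 21 = 1  t=2,i=6
  #.#.. -> #   bit 20 = 1  t=0,i=1
  #..## -> .   bit 19 = 0  t=0,i=3
  #..#. -> .   bit 18 = 0  t=1,i=3
  #...# -> .   bit 17 = 0  t=3,i=2
  #.... -> #   bit 16 = 1  t=1,i=6
  .#### -> .   bit 15 = 0  t=3,i=5
  .###. -> .   bit 14 = 0  t=0,i=5
  .##.# -> #   bit 13 = 1  t=0,i=10
  .##.. -> #   bit 12 = 1  t=2,i=12
  .#.## -> #   bit 11 = 1  t=2,i=7
  .#.#. -> #   bit 10 = 1  t=2,i=5
  .#..# -> .   bit 9 = 0  t=0,i=2
  .#... -> .   bit 8 = 0  t=1,i=5
  ..### -> #   bit 7 = 1  t=0,i=4
  ..##. -> #   bit 6 = 1  t=0,i=9
  ..#.# -> #   bit 5 = 1  t=2,i=4
  ..#.. -> #   bit 4 = 1  t=1,i=4
  ...## -> #   bit 3 = 1  t=1,i=8
  ...#. -> .   bit 2 = 0  t=2,i=3
  ....# -> .   bit 1 = 0  t=1,i=7
  ..... -> .   bit 0 = 0  t=2,i=1
  bits 11101100001100010011110011111000 = 3962649848

3962649848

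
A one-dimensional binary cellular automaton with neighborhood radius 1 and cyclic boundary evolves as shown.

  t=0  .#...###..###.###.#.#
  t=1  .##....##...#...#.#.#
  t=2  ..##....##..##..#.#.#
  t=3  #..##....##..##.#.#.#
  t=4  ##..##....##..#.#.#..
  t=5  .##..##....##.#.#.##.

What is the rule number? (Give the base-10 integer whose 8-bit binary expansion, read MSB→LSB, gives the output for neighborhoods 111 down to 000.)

84

  ###|.  b7=0 t=0,i=6
  ##.|#  b6=1 t=0,i=7
  #.#|.  b5=0 t=0,i=0
  #..|#  b4=1 t=0,i=2
  .##|.  b3=0 t=0,i=5
  .#.|#  b2=1 t=0,i=1
  ..#|.  b1=0 t=0,i=4
  ...|.  b0=0 t=0,i=3
  bits 01010100 = 84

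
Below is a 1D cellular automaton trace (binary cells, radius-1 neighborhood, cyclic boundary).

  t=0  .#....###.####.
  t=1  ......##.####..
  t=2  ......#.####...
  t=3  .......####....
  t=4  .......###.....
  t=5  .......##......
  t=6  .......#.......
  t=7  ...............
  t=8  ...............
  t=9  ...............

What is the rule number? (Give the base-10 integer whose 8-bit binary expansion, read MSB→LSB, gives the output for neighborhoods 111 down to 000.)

168

  nb ###: next=#  (t=0,i=7, bit7=1)
  nb ##.: next=.  (t=0,i=8, bit6=0)
  nb #.#: next=#  (t=0,i=9, bit5=1)
  nb #..: next=.  (t=0,i=2, bit4=0)
  nb .##: next=#  (t=0,i=6, bit3=1)
  nb .#.: next=.  (t=0,i=1, bit2=0)
  nb ..#: next=.  (t=0,i=0, bit1=0)
  nb ...: next=.  (t=0,i=3, bit0=0)
  bits 10101000 = 168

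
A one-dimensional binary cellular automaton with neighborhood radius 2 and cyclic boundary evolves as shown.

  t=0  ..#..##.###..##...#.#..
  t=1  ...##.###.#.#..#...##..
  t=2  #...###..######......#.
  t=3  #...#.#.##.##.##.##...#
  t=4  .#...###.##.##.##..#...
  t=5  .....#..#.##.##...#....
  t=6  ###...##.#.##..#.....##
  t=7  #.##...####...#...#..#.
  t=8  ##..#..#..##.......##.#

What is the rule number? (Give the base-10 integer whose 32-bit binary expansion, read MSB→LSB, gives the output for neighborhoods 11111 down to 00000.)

2646355585

  #####|#  b31=1 t=2,i=11
  ####.|.  b30=0 t=2,i=13
  ###.#|.  b29=0 t=1,i=8
  ###..|#  b28=1 t=0,i=10
  ##.##|#  b27=1 t=0,i=7
  ##.#.|#  b26=1 t=1,i=9
  ##..#|.  b25=0 t=0,i=11
  ##...|#  b24=1 t=0,i=15
  #.###|#  b23=1 t=0,i=8
  #.##.|.  b22=0 t=3,i=8
  #.#.#|#  b21=1 t=1,i=10
  #.#..|#  b20=1 t=0,i=20
  #..##|#  b19=1 t=0,i=4
  #..#.|#  b18=1 t=1,i=14
  #...#|.  b17=0 t=0,i=16
  #....|.  b16=0 t=0,i=22
  .####|.  b15=0 t=2,i=10
  .###.|.  b14=0 t=0,i=9
  .##.#|#  b13=1 t=0,i=6
  .##..|.  b12=0 t=0,i=14
  .#.##|#  b11=1 t=3,i=7
  .#.#.|#  b10=1 t=0,i=19
  .#..#|#  b9=1 t=0,i=3
  .#...|.  b8=0 t=0,i=21
  ..###|#  b7=1 t=2,i=4
  ..##.|.  b6=0 t=0,i=5
  ..#.#|.  b5=0 t=0,i=18
  ..#..|.  b4=0 t=0,i=2
  ...##|.  b3=0 t=1,i=2
  ...#.|.  b2=0 t=0,i=1
  ....#|.  b1=0 t=0,i=0
  .....|#  b0=1 t=1,i=0
  bits 10011101101111000010111010000001 = 2646355585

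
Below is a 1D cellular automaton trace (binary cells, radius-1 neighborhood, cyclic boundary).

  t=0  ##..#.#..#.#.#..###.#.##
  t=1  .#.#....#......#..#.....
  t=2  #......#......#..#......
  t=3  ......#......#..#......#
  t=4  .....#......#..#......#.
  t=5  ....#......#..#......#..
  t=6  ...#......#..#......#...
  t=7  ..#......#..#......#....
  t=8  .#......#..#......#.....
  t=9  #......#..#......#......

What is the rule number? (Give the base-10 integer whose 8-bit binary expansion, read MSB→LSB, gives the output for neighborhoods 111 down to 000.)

  ### -> .   bit 7 = 0  t=0,i=0
  ##. -> #   bit 6 = 1  t=0,i=1
  #.# -> .   bit 5 = 0  t=0,i=5
  #.. -> .   bit 4 = 0  t=0,i=2
  .## -> .   bit 3 = 0  t=0,i=16
  .#. -> .   bit 2 = 0  t=0,i=4
  ..# -> #   bit 1 = 1  t=0,i=3
  ... -> .   bit 0 = 0  t=1,i=5
  bits 01000010 = 66

66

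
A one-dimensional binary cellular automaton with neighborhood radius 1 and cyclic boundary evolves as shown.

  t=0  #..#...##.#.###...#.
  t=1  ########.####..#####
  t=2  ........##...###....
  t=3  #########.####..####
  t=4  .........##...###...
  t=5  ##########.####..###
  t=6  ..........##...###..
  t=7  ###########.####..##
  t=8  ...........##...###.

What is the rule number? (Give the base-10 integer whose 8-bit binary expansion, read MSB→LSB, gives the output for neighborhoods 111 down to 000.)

  [7] ### => .  t=0,i=13
  [6] ##. => .  t=0,i=8
  [5] #.# => #  t=0,i=9
  [4] #.. => #  t=0,i=1
  [3] .## => #  t=0,i=7
  [2] .#. => #  t=0,i=0
  [1] ..# => #  t=0,i=2
  [0] ... => #  t=0,i=5
  bits 00111111 = 63

63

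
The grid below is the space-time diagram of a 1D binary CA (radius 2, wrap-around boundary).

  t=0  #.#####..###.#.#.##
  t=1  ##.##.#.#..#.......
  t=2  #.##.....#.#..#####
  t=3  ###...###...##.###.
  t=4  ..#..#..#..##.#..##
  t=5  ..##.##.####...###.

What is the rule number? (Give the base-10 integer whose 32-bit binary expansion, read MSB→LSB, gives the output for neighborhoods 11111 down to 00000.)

  #####|#  b31=1 t=0,i=4
  ####.|.  b30=0 t=0,i=5
  ###.#|#  b29=1 t=0,i=0
  ###..|#  b28=1 t=0,i=6
  ##.##|#  b27=1 t=0,i=1
  ##.#.|.  b26=0 t=0,i=12
  ##..#|.  b25=0 t=0,i=7
  ##...|.  b24=0 t=2,i=4
  #.###|.  b23=0 t=0,i=2
  #.##.|#  b22=1 t=1,i=3
  #.#.#|.  b21=0 t=0,i=13
  #.#..|.  b20=0 t=1,i=8
  #..##|#  b19=1 t=0,i=8
  #..#.|.  b18=0 t=1,i=10
  #...#|.  b17=0 t=3,i=4
  #....|.  b16=0 t=1,i=13
  .####|#  b15=1 t=0,i=3
  .###.|.  b14=0 t=0,i=10
  .##.#|.  b13=0 t=1,i=1
  .##..|.  b12=0 t=2,i=3
  .#.##|.  b11=0 t=0,i=16
  .#.#.|.  b10=0 t=0,i=14
  .#..#|#  b9=1 t=1,i=9
  .#...|.  b8=0 t=1,i=12
  ..###|.  b7=0 t=0,i=9
  ..##.|#  b6=1 t=1,i=0
  ..#.#|.  b5=0 t=2,i=9
  ..#..|#  b4=1 t=1,i=11
  ...##|#  b3=1 t=1,i=18
  ...#.|#  b2=1 t=2,i=8
  ....#|#  b1=1 t=1,i=17
  .....|#  b0=1 t=1,i=14
  bits 10111000010010001000001001011111 = 3091759711

3091759711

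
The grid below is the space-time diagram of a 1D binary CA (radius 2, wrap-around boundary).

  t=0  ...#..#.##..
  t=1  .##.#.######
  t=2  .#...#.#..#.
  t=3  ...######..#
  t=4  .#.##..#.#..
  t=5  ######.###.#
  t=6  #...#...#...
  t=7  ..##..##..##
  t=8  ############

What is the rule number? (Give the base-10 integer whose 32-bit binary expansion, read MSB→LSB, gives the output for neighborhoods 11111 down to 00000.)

1130094310

  [31] ##### => .  t=1,i=8
  [30] ####. => #  t=1,i=10
  [29] ###.# => .  t=1,i=11
  [28] ###.. => .  t=3,i=8
  [27] ##.## => .  t=1,i=0
  [26] ##.#. => .  t=1,i=3
  [25] ##..# => #  t=3,i=9
  [24] ##... => #  t=0,i=10
  [23] #.### => .  t=1,i=6
  [22] #.##. => #  t=0,i=8
  [21] #.#.# => .  t=1,i=4
  [20] #.#.. => #  t=2,i=7
  [19] #..## => #  t=7,i=1
  [18] #..#. => .  t=0,i=5
  [17] #...# => #  t=2,i=3
  [16] #.... => #  t=0,i=11
  [15] .#### => #  t=1,i=7
  [14] .###. => #  t=5,i=8
  [13] .##.# => .  t=1,i=2
  [12] .##.. => #  t=0,i=9
  [11] .#.## => #  t=0,i=7
  [10] .#.#. => #  t=2,i=6
  [9] .#..# => #  t=0,i=4
  [8] .#... => .  t=2,i=2
  [7] ..### => #  t=3,i=3
  [6] ..##. => #  t=7,i=2
  [5] ..#.# => #  t=0,i=6
  [4] ..#.. => .  t=0,i=3
  [3] ...## => .  t=3,i=2
  [2] ...#. => #  t=0,i=2
  [1] ....# => #  t=0,i=1
  [0] ..... => .  t=0,i=0
  bits 01000011010110111101111011100110 = 1130094310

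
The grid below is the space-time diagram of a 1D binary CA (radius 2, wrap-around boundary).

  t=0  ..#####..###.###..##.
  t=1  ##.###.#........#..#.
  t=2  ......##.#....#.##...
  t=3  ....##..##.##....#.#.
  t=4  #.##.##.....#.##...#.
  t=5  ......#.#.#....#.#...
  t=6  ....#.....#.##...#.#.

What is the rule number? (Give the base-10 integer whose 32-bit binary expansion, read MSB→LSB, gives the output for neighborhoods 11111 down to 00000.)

3323171354

  #####|#  b31=1 t=0,i=4
  ####.|#  b30=1 t=0,i=5
  ###.#|.  b29=0 t=0,i=11
  ###..|.  b28=0 t=0,i=6
  ##.##|.  b27=0 t=0,i=12
  ##.#.|#  b26=1 t=1,i=6
  ##..#|#  b25=1 t=0,i=7
  ##...|.  b24=0 t=0,i=20
  #.###|.  b23=0 t=0,i=13
  #.##.|.  b22=0 t=1,i=0
  #.#.#|.  b21=0 t=4,i=0
  #.#..|#  b20=1 t=1,i=7
  #..##|.  b19=0 t=0,i=8
  #..#.|.  b18=0 t=1,i=18
  #...#|#  b17=1 t=0,i=0
  #....|#  b16=1 t=1,i=9
  .####|#  b15=1 t=0,i=3
  .###.|.  b14=0 t=0,i=10
  .##.#|.  b13=0 t=1,i=1
  .##..|#  b12=1 t=0,i=19
  .#.##|.  b11=0 t=1,i=20
  .#.#.|.  b10=0 t=3,i=18
  .#..#|#  b9=1 t=1,i=17
  .#...|.  b8=0 t=1,i=8
  ..###|.  b7=0 t=0,i=2
  ..##.|.  b6=0 t=0,i=18
  ..#.#|.  b5=0 t=1,i=19
  ..#..|#  b4=1 t=1,i=16
  ...##|#  b3=1 t=0,i=1
  ...#.|.  b2=0 t=1,i=15
  ....#|#  b1=1 t=1,i=14
  .....|.  b0=0 t=1,i=10
  bits 11000110000100111001001000011010 = 3323171354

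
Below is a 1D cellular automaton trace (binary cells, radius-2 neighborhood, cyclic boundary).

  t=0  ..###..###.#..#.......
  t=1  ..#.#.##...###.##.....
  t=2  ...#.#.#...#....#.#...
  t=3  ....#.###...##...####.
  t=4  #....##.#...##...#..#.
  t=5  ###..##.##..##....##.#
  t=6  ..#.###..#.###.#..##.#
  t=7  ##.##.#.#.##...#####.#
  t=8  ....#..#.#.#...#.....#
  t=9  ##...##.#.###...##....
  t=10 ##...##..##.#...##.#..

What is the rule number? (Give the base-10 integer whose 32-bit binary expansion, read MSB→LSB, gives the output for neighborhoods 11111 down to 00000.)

  #####|.  b31=0 t=7,i=17
  ####.|.  b30=0 t=3,i=19
  ###.#|.  b29=0 t=0,i=9
  ###..|#  b28=1 t=0,i=4
  ##.##|.  b27=0 t=1,i=14
  ##.#.|.  b26=0 t=0,i=10
  ##..#|.  b25=0 t=0,i=5
  ##...|.  b24=0 t=1,i=8
  #.###|#  b23=1 t=3,i=6
  #.##.|.  b22=0 t=1,i=6
  #.#.#|.  b21=0 t=1,i=4
  #.#..|#  b20=1 t=0,i=11
  #..##|#  b19=1 t=0,i=6
  #..#.|#  b18=1 t=0,i=13
  #...#|.  b17=0 t=1,i=9
  #....|#  b16=1 t=0,i=16
  .####|.  b15=0 t=3,i=18
  .###.|.  b14=0 t=0,i=3
  .##.#|#  b13=1 t=4,i=6
  .##..|#  b12=1 t=1,i=7
  .#.##|#  b11=1 t=1,i=5
  .#.#.|#  b10=1 t=1,i=3
  .#..#|#  b9=1 t=0,i=12
  .#...|#  b8=1 t=0,i=15
  ..###|#  b7=1 t=0,i=2
  ..##.|#  b6=1 t=3,i=12
  ..#.#|.  b5=0 t=1,i=2
  ..#..|.  b4=0 t=0,i=14
  ...##|.  b3=0 t=0,i=1
  ...#.|.  b2=0 t=1,i=1
  ....#|.  b1=0 t=0,i=0
  .....|.  b0=0 t=0,i=17
  bits 00010000100111010011111111000000 = 278740928

278740928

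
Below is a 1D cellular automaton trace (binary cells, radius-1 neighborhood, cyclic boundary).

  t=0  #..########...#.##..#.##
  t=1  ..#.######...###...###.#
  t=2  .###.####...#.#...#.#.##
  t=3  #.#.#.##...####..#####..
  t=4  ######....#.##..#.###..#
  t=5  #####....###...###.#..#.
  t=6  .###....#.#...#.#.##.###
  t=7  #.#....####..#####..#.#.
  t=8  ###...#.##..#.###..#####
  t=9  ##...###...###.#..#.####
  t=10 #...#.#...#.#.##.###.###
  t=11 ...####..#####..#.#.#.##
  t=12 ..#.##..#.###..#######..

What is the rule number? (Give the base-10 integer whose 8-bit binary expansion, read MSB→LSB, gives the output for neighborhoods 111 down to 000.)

166

  [7] ### => #  t=0,i=4
  [6] ##. => .  t=0,i=0
  [5] #.# => #  t=0,i=15
  [4] #.. => .  t=0,i=1
  [3] .## => .  t=0,i=3
  [2] .#. => #  t=0,i=14
  [1] ..# => #  t=0,i=2
  [0] ... => .  t=0,i=12
  bits 10100110 = 166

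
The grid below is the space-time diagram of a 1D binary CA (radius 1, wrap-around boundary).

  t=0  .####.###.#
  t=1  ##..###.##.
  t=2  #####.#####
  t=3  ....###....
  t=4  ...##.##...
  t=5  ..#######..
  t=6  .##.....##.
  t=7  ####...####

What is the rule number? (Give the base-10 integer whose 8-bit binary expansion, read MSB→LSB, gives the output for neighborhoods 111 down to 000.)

  [7] ### => .  t=0,i=2
  [6] ##. => #  t=0,i=4
  [5] #.# => #  t=0,i=0
  [4] #.. => #  t=1,i=2
  [3] .## => #  t=0,i=1
  [2] .#. => .  t=0,i=10
  [1] ..# => #  t=1,i=3
  [0] ... => .  t=3,i=0
  bits 01111010 = 122

122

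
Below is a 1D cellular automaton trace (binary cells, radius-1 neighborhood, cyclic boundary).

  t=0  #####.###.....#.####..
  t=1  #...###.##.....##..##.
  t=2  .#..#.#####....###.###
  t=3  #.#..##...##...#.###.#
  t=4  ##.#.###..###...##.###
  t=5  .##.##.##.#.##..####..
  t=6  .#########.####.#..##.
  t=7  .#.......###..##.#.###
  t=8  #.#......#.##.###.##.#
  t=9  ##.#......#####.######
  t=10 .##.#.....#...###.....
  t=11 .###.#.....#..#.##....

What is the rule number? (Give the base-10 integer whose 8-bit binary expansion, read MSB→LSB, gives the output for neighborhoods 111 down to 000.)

120

  nb ###: next=.  (t=0,i=1, bit7=0)
  nb ##.: next=#  (t=0,i=4, bit6=1)
  nb #.#: next=#  (t=0,i=5, bit5=1)
  nb #..: next=#  (t=0,i=9, bit4=1)
  nb .##: next=#  (t=0,i=0, bit3=1)
  nb .#.: next=.  (t=0,i=14, bit2=0)
  nb ..#: next=.  (t=0,i=13, bit1=0)
  nb ...: next=.  (t=0,i=10, bit0=0)
  bits 01111000 = 120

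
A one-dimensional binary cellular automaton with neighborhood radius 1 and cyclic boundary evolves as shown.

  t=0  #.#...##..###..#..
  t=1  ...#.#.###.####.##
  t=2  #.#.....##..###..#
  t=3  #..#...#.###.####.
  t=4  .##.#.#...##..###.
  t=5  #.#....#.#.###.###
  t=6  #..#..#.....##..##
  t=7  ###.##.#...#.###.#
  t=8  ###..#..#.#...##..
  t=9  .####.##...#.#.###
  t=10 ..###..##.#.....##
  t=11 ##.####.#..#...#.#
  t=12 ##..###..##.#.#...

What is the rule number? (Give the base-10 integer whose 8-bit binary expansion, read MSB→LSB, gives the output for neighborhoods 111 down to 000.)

210

  nb ###: next=#  (t=0,i=11, bit7=1)
  nb ##.: next=#  (t=0,i=7, bit6=1)
  nb #.#: next=.  (t=0,i=1, bit5=0)
  nb #..: next=#  (t=0,i=3, bit4=1)
  nb .##: next=.  (t=0,i=6, bit3=0)
  nb .#.: next=.  (t=0,i=0, bit2=0)
  nb ..#: next=#  (t=0,i=5, bit1=1)
  nb ...: next=.  (t=0,i=4, bit0=0)
  bits 11010010 = 210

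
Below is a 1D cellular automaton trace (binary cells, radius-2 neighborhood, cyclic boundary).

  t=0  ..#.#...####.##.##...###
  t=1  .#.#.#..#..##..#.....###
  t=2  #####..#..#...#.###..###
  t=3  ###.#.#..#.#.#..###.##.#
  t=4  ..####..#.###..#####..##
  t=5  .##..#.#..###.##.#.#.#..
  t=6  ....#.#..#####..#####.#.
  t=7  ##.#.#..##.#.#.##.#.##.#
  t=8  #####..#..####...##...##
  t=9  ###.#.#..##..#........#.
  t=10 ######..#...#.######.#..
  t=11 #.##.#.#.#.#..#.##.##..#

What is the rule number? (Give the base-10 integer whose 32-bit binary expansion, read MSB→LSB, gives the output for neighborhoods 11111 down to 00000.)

  [31] ##### => #  t=2,i=0
  [30] ####. => .  t=0,i=10
  [29] ###.# => #  t=0,i=11
  [28] ###.. => #  t=0,i=23
  [27] ##.## => #  t=0,i=12
  [26] ##.#. => #  t=1,i=0
  [25] ##..# => .  t=0,i=0
  [24] ##... => .  t=0,i=18
  [23] #.### => #  t=2,i=16
  [22] #.##. => .  t=0,i=13
  [21] #.#.# => #  t=1,i=1
  [20] #.#.. => .  t=0,i=4
  [19] #..## => #  t=1,i=10
  [18] #..#. => #  t=0,i=1
  [17] #...# => .  t=0,i=6
  [16] #.... => #  t=1,i=17
  [15] .#### => .  t=0,i=9
  [14] .###. => #  t=0,i=22
  [13] .##.# => .  t=0,i=14
  [12] .##.. => .  t=0,i=17
  [11] .#.## => .  t=2,i=15
  [10] .#.#. => #  t=0,i=3
  [9] .#..# => .  t=1,i=6
  [8] .#... => #  t=0,i=5
  [7] ..### => #  t=0,i=8
  [6] ..##. => .  t=1,i=11
  [5] ..#.# => .  t=0,i=2
  [4] ..#.. => .  t=1,i=8
  [3] ...## => .  t=0,i=7
  [2] ...#. => #  t=2,i=13
  [1] ....# => .  t=1,i=19
  [0] ..... => #  t=1,i=18
  bits 10111100101011010100010110000101 = 3165472133

3165472133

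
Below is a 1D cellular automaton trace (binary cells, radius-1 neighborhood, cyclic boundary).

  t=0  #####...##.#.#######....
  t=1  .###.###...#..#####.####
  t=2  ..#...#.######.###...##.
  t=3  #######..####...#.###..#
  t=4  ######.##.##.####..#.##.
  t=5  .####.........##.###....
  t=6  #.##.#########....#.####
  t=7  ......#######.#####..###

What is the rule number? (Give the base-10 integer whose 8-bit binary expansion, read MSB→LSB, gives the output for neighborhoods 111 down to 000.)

151

  [7] ### => #  t=0,i=1
  [6] ##. => .  t=0,i=4
  [5] #.# => .  t=0,i=10
  [4] #.. => #  t=0,i=5
  [3] .## => .  t=0,i=0
  [2] .#. => #  t=0,i=11
  [1] ..# => #  t=0,i=7
  [0] ... => #  t=0,i=6
  bits 10010111 = 151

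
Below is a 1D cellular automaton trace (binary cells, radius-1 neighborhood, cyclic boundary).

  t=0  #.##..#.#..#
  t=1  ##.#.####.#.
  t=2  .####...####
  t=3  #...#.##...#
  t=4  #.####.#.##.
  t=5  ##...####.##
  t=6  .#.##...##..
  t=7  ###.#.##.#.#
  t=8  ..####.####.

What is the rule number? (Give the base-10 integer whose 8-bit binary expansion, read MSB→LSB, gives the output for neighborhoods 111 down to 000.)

  [7] ### => .  t=1,i=6
  [6] ##. => #  t=0,i=0
  [5] #.# => #  t=0,i=1
  [4] #.. => .  t=0,i=4
  [3] .## => .  t=0,i=2
  [2] .#. => #  t=0,i=6
  [1] ..# => #  t=0,i=5
  [0] ... => #  t=2,i=6
  bits 01100111 = 103

103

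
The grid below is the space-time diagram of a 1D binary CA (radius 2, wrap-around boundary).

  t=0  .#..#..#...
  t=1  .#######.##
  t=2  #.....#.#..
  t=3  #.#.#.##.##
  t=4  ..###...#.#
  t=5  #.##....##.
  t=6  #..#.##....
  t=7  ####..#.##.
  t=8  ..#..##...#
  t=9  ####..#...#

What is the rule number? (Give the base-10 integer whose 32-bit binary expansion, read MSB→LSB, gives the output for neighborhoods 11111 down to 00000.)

  #####|.  b31=0 t=1,i=3
  ####.|#  b30=1 t=1,i=6
  ###.#|.  b29=0 t=1,i=7
  ###..|.  b28=0 t=4,i=4
  ##.##|#  b27=1 t=1,i=0
  ##.#.|.  b26=0 t=3,i=1
  ##..#|.  b25=0 t=7,i=4
  ##...|.  b24=0 t=4,i=5
  #.###|.  b23=0 t=1,i=1
  #.##.|.  b22=0 t=1,i=9
  #.#.#|#  b21=1 t=3,i=2
  #.#..|.  b20=0 t=2,i=8
  #..##|.  b19=0 t=4,i=1
  #..#.|#  b18=1 t=0,i=3
  #...#|.  b17=0 t=4,i=6
  #....|#  b16=1 t=0,i=9
  .####|.  b15=0 t=1,i=2
  .###.|#  b14=1 t=3,i=10
  .##.#|.  b13=0 t=1,i=10
  .##..|#  b12=1 t=5,i=3
  .#.##|.  b11=0 t=3,i=5
  .#.#.|#  b10=1 t=2,i=7
  .#..#|#  b9=1 t=0,i=2
  .#...|.  b8=0 t=0,i=8
  ..###|#  b7=1 t=4,i=2
  ..##.|.  b6=0 t=5,i=8
  ..#.#|#  b5=1 t=2,i=6
  ..#..|#  b4=1 t=0,i=1
  ...##|.  b3=0 t=5,i=7
  ...#.|.  b2=0 t=0,i=0
  ....#|#  b1=1 t=0,i=10
  .....|.  b0=0 t=2,i=3
  bits 01001000001001010101011010110010 = 1210406578

1210406578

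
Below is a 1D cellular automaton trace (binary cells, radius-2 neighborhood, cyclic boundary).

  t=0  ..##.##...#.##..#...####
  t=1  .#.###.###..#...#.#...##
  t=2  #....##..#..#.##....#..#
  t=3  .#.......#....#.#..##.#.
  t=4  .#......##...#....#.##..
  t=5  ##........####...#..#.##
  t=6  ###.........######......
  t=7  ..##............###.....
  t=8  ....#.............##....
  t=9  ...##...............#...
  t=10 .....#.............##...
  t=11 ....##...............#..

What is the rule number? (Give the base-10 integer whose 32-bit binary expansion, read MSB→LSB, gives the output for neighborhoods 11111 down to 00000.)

2102009876

  [31] ##### => .  t=6,i=14
  [30] ####. => #  t=0,i=22
  [29] ###.# => #  t=1,i=5
  [28] ###.. => #  t=0,i=23
  [27] ##.## => #  t=0,i=4
  [26] ##.#. => #  t=1,i=0
  [25] ##..# => .  t=0,i=0
  [24] ##... => #  t=0,i=7
  [23] #.### => .  t=1,i=3
  [22] #.##. => #  t=0,i=5
  [21] #.#.# => .  t=1,i=1
  [20] #.#.. => .  t=1,i=18
  [19] #..## => #  t=0,i=1
  [18] #..#. => .  t=0,i=15
  [17] #...# => #  t=0,i=8
  [16] #.... => .  t=2,i=2
  [15] .#### => .  t=0,i=21
  [14] .###. => .  t=1,i=4
  [13] .##.# => #  t=0,i=3
  [12] .##.. => .  t=0,i=6
  [11] .#.## => .  t=0,i=11
  [10] .#.#. => .  t=1,i=17
  [9] .#..# => .  t=2,i=10
  [8] .#... => .  t=0,i=17
  [7] ..### => .  t=0,i=20
  [6] ..##. => .  t=0,i=2
  [5] ..#.# => .  t=0,i=10
  [4] ..#.. => #  t=0,i=16
  [3] ...## => .  t=0,i=19
  [2] ...#. => #  t=0,i=9
  [1] ....# => .  t=2,i=3
  [0] ..... => .  t=3,i=4
  bits 01111101010010100010000000010100 = 2102009876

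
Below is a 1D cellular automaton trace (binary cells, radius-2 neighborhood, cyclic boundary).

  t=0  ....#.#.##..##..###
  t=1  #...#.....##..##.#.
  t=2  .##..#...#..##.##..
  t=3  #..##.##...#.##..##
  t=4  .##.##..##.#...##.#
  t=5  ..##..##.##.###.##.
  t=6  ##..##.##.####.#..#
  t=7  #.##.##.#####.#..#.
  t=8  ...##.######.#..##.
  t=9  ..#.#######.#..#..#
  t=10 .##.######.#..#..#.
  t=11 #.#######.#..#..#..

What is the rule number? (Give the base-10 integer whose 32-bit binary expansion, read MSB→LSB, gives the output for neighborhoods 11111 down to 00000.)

  [31] ##### => #  t=7,i=10
  [30] ####. => #  t=6,i=12
  [29] ###.# => .  t=5,i=14
  [28] ###.. => .  t=0,i=18
  [27] ##.## => #  t=2,i=14
  [26] ##.#. => #  t=1,i=16
  [25] ##..# => #  t=0,i=10
  [24] ##... => #  t=0,i=0
  [23] #.### => #  t=5,i=12
  [22] #.##. => .  t=0,i=8
  [21] #.#.# => .  t=0,i=6
  [20] #.#.. => .  t=1,i=0
  [19] #..## => #  t=0,i=11
  [18] #..#. => #  t=2,i=4
  [17] #...# => #  t=1,i=2
  [16] #.... => .  t=0,i=1
  [15] .#### => #  t=6,i=11
  [14] .###. => #  t=0,i=17
  [13] .##.# => #  t=1,i=15
  [12] .##.. => .  t=0,i=9
  [11] .#.## => .  t=0,i=7
  [10] .#.#. => .  t=0,i=5
  [9] .#..# => .  t=2,i=10
  [8] .#... => #  t=1,i=1
  [7] ..### => .  t=0,i=16
  [6] ..##. => .  t=0,i=12
  [5] ..#.# => #  t=0,i=4
  [4] ..#.. => .  t=1,i=4
  [3] ...## => #  t=1,i=9
  [2] ...#. => .  t=0,i=3
  [1] ....# => .  t=0,i=2
  [0] ..... => .  t=1,i=7
  bits 11001111100011101110000100101000 = 3482247464

3482247464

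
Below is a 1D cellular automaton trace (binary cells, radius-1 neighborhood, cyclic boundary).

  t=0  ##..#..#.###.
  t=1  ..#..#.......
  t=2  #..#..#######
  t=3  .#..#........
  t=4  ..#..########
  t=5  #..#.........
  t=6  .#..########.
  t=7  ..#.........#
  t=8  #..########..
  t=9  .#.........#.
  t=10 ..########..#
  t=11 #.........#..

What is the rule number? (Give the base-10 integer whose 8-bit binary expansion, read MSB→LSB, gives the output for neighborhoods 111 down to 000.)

17

  [7] ### => .  t=0,i=10
  [6] ##. => .  t=0,i=1
  [5] #.# => .  t=0,i=8
  [4] #.. => #  t=0,i=2
  [3] .## => .  t=0,i=0
  [2] .#. => .  t=0,i=4
  [1] ..# => .  t=0,i=3
  [0] ... => #  t=1,i=0
  bits 00010001 = 17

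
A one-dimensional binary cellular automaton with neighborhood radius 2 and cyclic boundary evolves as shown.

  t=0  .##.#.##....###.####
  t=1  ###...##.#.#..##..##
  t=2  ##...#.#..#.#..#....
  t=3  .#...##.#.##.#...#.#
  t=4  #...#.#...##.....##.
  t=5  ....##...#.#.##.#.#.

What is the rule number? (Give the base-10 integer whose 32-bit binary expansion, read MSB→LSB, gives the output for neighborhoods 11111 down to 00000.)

3896587817

  #####|#  b31=1 t=1,i=0
  ####.|#  b30=1 t=0,i=18
  ###.#|#  b29=1 t=0,i=14
  ###..|.  b28=0 t=1,i=2
  ##.##|#  b27=1 t=0,i=0
  ##.#.|.  b26=0 t=0,i=3
  ##..#|.  b25=0 t=1,i=16
  ##...|.  b24=0 t=0,i=8
  #.###|.  b23=0 t=0,i=16
  #.##.|#  b22=1 t=0,i=1
  #.#.#|.  b21=0 t=0,i=4
  #.#..|.  b20=0 t=1,i=11
  #..##|.  b19=0 t=1,i=13
  #..#.|.  b18=0 t=2,i=9
  #...#|.  b17=0 t=1,i=4
  #....|#  b16=1 t=0,i=9
  .####|.  b15=0 t=0,i=17
  .###.|.  b14=0 t=0,i=13
  .##.#|#  b13=1 t=0,i=2
  .##..|#  b12=1 t=0,i=7
  .#.##|.  b11=0 t=0,i=5
  .#.#.|#  b10=1 t=1,i=10
  .#..#|#  b9=1 t=1,i=12
  .#...|.  b8=0 t=2,i=16
  ..###|.  b7=0 t=0,i=12
  ..##.|.  b6=0 t=1,i=6
  ..#.#|#  b5=1 t=2,i=5
  ..#..|.  b4=0 t=2,i=15
  ...##|#  b3=1 t=0,i=11
  ...#.|.  b2=0 t=2,i=4
  ....#|.  b1=0 t=0,i=10
  .....|#  b0=1 t=4,i=14
  bits 11101000010000010011011000101001 = 3896587817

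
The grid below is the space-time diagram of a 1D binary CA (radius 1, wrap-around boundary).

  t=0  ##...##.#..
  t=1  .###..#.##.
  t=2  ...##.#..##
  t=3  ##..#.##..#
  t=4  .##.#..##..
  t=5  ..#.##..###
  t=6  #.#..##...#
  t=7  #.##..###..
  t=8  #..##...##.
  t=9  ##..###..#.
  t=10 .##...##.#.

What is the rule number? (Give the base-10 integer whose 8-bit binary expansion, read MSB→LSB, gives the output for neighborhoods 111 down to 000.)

  nb ###: next=.  (t=1,i=2, bit7=0)
  nb ##.: next=#  (t=0,i=1, bit6=1)
  nb #.#: next=.  (t=0,i=7, bit5=0)
  nb #..: next=#  (t=0,i=2, bit4=1)
  nb .##: next=.  (t=0,i=0, bit3=0)
  nb .#.: next=#  (t=0,i=8, bit2=1)
  nb ..#: next=.  (t=0,i=4, bit1=0)
  nb ...: next=#  (t=0,i=3, bit0=1)
  bits 01010101 = 85

85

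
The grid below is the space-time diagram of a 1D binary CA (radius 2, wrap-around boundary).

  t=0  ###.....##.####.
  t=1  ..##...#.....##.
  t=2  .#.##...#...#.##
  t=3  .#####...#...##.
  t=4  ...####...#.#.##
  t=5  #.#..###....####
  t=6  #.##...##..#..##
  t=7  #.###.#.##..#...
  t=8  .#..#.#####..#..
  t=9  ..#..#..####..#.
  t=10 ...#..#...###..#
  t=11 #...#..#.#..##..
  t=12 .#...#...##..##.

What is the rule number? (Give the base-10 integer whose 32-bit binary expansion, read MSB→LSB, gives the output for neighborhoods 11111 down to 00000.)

4084210440

  #####|#  b31=1 t=3,i=3
  ####.|#  b30=1 t=0,i=13
  ###.#|#  b29=1 t=0,i=14
  ###..|#  b28=1 t=0,i=2
  ##.##|.  b27=0 t=0,i=10
  ##.#.|.  b26=0 t=2,i=0
  ##..#|#  b25=1 t=3,i=15
  ##...|#  b24=1 t=0,i=3
  #.###|.  b23=0 t=0,i=0
  #.##.|#  b22=1 t=2,i=3
  #.#.#|#  b21=1 t=2,i=1
  #.#..|#  b20=1 t=5,i=2
  #..##|.  b19=0 t=3,i=0
  #..#.|.  b18=0 t=6,i=10
  #...#|.  b17=0 t=1,i=0
  #....|.  b16=0 t=0,i=4
  .####|.  b15=0 t=0,i=12
  .###.|.  b14=0 t=0,i=1
  .##.#|.  b13=0 t=0,i=9
  .##..|#  b12=1 t=1,i=3
  .#.##|#  b11=1 t=2,i=2
  .#.#.|.  b10=0 t=4,i=11
  .#..#|#  b9=1 t=5,i=3
  .#...|#  b8=1 t=1,i=8
  ..###|.  b7=0 t=3,i=1
  ..##.|.  b6=0 t=0,i=8
  ..#.#|.  b5=0 t=2,i=12
  ..#..|.  b4=0 t=1,i=7
  ...##|#  b3=1 t=0,i=7
  ...#.|.  b2=0 t=1,i=6
  ....#|.  b1=0 t=0,i=6
  .....|.  b0=0 t=0,i=5
  bits 11110011011100000001101100001000 = 4084210440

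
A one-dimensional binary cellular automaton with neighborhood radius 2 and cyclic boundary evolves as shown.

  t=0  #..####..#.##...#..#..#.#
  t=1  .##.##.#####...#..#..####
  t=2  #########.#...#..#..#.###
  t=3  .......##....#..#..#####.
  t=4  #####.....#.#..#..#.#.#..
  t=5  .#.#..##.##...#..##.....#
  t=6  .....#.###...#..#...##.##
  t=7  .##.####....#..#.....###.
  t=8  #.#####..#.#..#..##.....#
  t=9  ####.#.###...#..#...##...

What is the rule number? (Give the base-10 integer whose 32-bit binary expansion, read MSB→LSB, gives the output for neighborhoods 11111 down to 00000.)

  nb #####: next=.  (t=1,i=9, bit31=0)
  nb ####.: next=#  (t=0,i=5, bit30=1)
  nb ###.#: next=#  (t=1,i=24, bit29=1)
  nb ###..: next=.  (t=0,i=6, bit28=0)
  nb ##.##: next=#  (t=1,i=0, bit27=1)
  nb ##.#.: next=.  (t=2,i=9, bit26=0)
  nb ##..#: next=#  (t=0,i=1, bit25=1)
  nb ##...: next=.  (t=0,i=13, bit24=0)
  nb #.###: next=#  (t=1,i=7, bit23=1)
  nb #.##.: next=#  (t=0,i=11, bit22=1)
  nb #.#.#: next=.  (t=4,i=20, bit21=0)
  nb #.#..: next=.  (t=2,i=10, bit20=0)
  nb #..##: next=#  (t=0,i=2, bit19=1)
  nb #..#.: next=#  (t=0,i=8, bit18=1)
  nb #...#: next=.  (t=0,i=14, bit17=0)
  nb #....: next=#  (t=3,i=0, bit16=1)
  nb .####: next=#  (t=0,i=4, bit15=1)
  nb .###.: next=.  (t=6,i=8, bit14=0)
  nb .##.#: next=#  (t=1,i=2, bit13=1)
  nb .##..: next=.  (t=0,i=0, bit12=0)
  nb .#.##: next=#  (t=0,i=10, bit11=1)
  nb .#.#.: next=.  (t=4,i=11, bit10=0)
  nb .#..#: next=.  (t=0,i=17, bit9=0)
  nb .#...: next=.  (t=2,i=11, bit8=0)
  nb ..###: next=.  (t=0,i=3, bit7=0)
  nb ..##.: next=.  (t=3,i=7, bit6=0)
  nb ..#.#: next=#  (t=0,i=9, bit5=1)
  nb ..#..: next=.  (t=0,i=16, bit4=0)
  nb ...##: next=.  (t=3,i=6, bit3=0)
  nb ...#.: next=#  (t=0,i=15, bit2=1)
  nb ....#: next=.  (t=3,i=5, bit1=0)
  nb .....: next=#  (t=3,i=1, bit0=1)
  bits 01101010110011011010100000100101 = 1791862821

1791862821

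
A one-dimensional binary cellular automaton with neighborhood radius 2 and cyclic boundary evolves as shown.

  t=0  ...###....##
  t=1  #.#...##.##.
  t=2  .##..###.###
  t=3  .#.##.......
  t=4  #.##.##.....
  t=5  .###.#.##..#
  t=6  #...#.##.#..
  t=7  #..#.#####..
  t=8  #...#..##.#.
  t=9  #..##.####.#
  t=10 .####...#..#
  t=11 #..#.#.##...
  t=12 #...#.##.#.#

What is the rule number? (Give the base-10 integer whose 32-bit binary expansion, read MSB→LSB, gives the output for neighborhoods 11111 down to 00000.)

3344510044

  #####|#  b31=1 t=7,i=7
  ####.|#  b30=1 t=7,i=8
  ###.#|.  b29=0 t=2,i=7
  ###..|.  b28=0 t=0,i=5
  ##.##|.  b27=0 t=1,i=8
  ##.#.|#  b26=1 t=1,i=11
  ##..#|#  b25=1 t=2,i=3
  ##...|#  b24=1 t=0,i=0
  #.###|.  b23=0 t=2,i=9
  #.##.|#  b22=1 t=1,i=9
  #.#.#|.  b21=0 t=1,i=0
  #.#..|#  b20=1 t=1,i=2
  #..##|#  b19=1 t=2,i=4
  #..#.|.  b18=0 t=5,i=10
  #...#|.  b17=0 t=0,i=1
  #....|#  b16=1 t=0,i=7
  .####|.  b15=0 t=7,i=6
  .###.|.  b14=0 t=0,i=4
  .##.#|#  b13=1 t=1,i=7
  .##..|.  b12=0 t=0,i=11
  .#.##|#  b11=1 t=3,i=2
  .#.#.|#  b10=1 t=1,i=1
  .#..#|.  b9=0 t=6,i=10
  .#...|.  b8=0 t=1,i=3
  ..###|.  b7=0 t=0,i=3
  ..##.|#  b6=1 t=0,i=10
  ..#.#|.  b5=0 t=3,i=1
  ..#..|#  b4=1 t=6,i=0
  ...##|#  b3=1 t=0,i=2
  ...#.|#  b2=1 t=3,i=0
  ....#|.  b1=0 t=0,i=8
  .....|.  b0=0 t=3,i=7
  bits 11000111010110010010110001011100 = 3344510044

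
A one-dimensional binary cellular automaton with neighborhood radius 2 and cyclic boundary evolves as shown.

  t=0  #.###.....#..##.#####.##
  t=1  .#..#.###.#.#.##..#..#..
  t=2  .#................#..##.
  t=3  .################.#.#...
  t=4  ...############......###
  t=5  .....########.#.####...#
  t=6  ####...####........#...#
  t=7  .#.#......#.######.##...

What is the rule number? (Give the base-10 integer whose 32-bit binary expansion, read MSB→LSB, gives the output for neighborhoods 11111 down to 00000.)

  #####|#  b31=1 t=0,i=18
  ####.|.  b30=0 t=0,i=19
  ###.#|.  b29=0 t=0,i=0
  ###..|#  b28=1 t=0,i=4
  ##.##|#  b27=1 t=0,i=1
  ##.#.|.  b26=0 t=1,i=9
  ##..#|.  b25=0 t=1,i=16
  ##...|.  b24=0 t=0,i=5
  #.###|.  b23=0 t=0,i=2
  #.##.|.  b22=0 t=1,i=14
  #.#.#|.  b21=0 t=1,i=10
  #.#..|.  b20=0 t=3,i=20
  #..##|#  b19=1 t=0,i=12
  #..#.|.  b18=0 t=1,i=3
  #...#|.  b17=0 t=1,i=23
  #....|#  b16=1 t=0,i=6
  .####|.  b15=0 t=0,i=17
  .###.|.  b14=0 t=0,i=3
  .##.#|#  b13=1 t=0,i=14
  .##..|.  b12=0 t=1,i=15
  .#.##|.  b11=0 t=1,i=5
  .#.#.|.  b10=0 t=1,i=11
  .#..#|.  b9=0 t=0,i=11
  .#...|#  b8=1 t=1,i=22
  ..###|.  b7=0 t=3,i=1
  ..##.|.  b6=0 t=0,i=13
  ..#.#|.  b5=0 t=1,i=4
  ..#..|#  b4=1 t=0,i=10
  ...##|.  b3=0 t=3,i=0
  ...#.|.  b2=0 t=0,i=9
  ....#|#  b1=1 t=0,i=8
  .....|#  b0=1 t=0,i=7
  bits 10011000000010010010000100010011 = 2550735123

2550735123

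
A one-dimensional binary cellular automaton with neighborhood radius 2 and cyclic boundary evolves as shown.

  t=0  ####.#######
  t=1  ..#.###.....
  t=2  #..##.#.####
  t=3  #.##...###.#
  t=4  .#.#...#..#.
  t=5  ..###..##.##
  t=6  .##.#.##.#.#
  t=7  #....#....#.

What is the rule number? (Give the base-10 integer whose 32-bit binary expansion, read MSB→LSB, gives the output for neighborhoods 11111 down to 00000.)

  ##### -> .   bit 31 = 0  t=0,i=0
  ####. -> #   bit 30 = 1  t=0,i=2
  ###.# -> .   bit 29 = 0  t=0,i=3
  ###.. -> #   bit 28 = 1  t=1,i=6
  ##.## -> #   bit 27 = 1  t=0,i=4
  ##.#. -> .   bit 26 = 0  t=2,i=5
  ##..# -> .   bit 25 = 0  t=2,i=1
  ##... -> .   bit 24 = 0  t=1,i=7
  #.### -> #   bit 23 = 1  t=0,i=5
  #.##. -> .   bit 22 = 0  t=3,i=2
  #.#.# -> .   bit 21 = 0  t=2,i=6
  #.#.. -> #   bit 20 = 1  t=4,i=3
  #..## -> #   bit 19 = 1  t=2,i=2
  #..#. -> .   bit 18 = 0  t=4,i=0
  #...# -> .   bit 17 = 0  t=3,i=5
  #.... -> #   bit 16 = 1  t=1,i=8
  .#### -> #   bit 15 = 1  t=0,i=6
  .###. -> .   bit 14 = 0  t=1,i=5
  .##.# -> .   bit 13 = 0  t=2,i=4
  .##.. -> #   bit 12 = 1  t=3,i=3
  .#.## -> #   bit 11 = 1  t=1,i=3
  .#.#. -> #   bit 10 = 1  t=4,i=2
  .#..# -> #   bit 9 = 1  t=4,i=8
  .#... -> #   bit 8 = 1  t=4,i=4
  ..### -> #   bit 7 = 1  t=3,i=7
  ..##. -> #   bit 6 = 1  t=2,i=3
  ..#.# -> .   bit 5 = 0  t=1,i=2
  ..#.. -> #   bit 4 = 1  t=4,i=7
  ...## -> .   bit 3 = 0  t=3,i=6
  ...#. -> .   bit 2 = 0  t=1,i=1
  ....# -> #   bit 1 = 1  t=1,i=0
  ..... -> #   bit 0 = 1  t=1,i=9
  bits 01011000100110011001111111010011 = 1486462931

1486462931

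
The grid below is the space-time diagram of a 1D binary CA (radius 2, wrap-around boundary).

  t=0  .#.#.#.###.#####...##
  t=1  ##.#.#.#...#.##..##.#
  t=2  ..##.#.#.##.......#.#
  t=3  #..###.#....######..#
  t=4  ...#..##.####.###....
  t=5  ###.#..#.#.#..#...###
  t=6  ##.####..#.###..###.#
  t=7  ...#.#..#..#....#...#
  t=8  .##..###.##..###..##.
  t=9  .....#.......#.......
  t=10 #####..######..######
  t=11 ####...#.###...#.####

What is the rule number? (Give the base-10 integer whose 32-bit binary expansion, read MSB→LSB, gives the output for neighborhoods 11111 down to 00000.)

  [31] ##### => #  t=0,i=13
  [30] ####. => #  t=0,i=14
  [29] ###.# => .  t=0,i=9
  [28] ###.. => .  t=0,i=15
  [27] ##.## => .  t=0,i=10
  [26] ##.#. => #  t=0,i=0
  [25] ##..# => .  t=1,i=15
  [24] ##... => .  t=0,i=16
  [23] #.### => #  t=0,i=7
  [22] #.##. => .  t=1,i=13
  [21] #.#.# => #  t=0,i=1
  [20] #.#.. => #  t=1,i=7
  [19] #..## => .  t=1,i=16
  [18] #..#. => #  t=5,i=6
  [17] #...# => #  t=0,i=17
  [16] #.... => #  t=2,i=12
  [15] .#### => .  t=0,i=12
  [14] .###. => .  t=0,i=8
  [13] .##.# => #  t=0,i=20
  [12] .##.. => .  t=1,i=14
  [11] .#.## => .  t=0,i=6
  [10] .#.#. => .  t=0,i=2
  [9] .#..# => #  t=2,i=0
  [8] .#... => .  t=1,i=8
  [7] ..### => #  t=3,i=3
  [6] ..##. => .  t=0,i=19
  [5] ..#.# => .  t=1,i=11
  [4] ..#.. => .  t=4,i=3
  [3] ...## => #  t=0,i=18
  [2] ...#. => #  t=1,i=10
  [1] ....# => #  t=2,i=16
  [0] ..... => #  t=2,i=13
  bits 11000100101101110010001010001111 = 3300336271

3300336271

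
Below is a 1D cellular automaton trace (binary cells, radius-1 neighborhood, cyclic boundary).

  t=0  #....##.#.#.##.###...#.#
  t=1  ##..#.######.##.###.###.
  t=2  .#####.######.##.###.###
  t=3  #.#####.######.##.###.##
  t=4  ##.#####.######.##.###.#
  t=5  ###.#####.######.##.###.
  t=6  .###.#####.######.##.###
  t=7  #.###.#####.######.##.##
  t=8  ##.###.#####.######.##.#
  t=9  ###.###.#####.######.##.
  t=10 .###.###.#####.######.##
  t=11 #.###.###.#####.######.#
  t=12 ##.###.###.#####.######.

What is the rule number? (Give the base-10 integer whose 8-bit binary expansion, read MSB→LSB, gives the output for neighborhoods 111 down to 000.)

  [7] ### => #  t=0,i=16
  [6] ##. => #  t=0,i=0
  [5] #.# => #  t=0,i=7
  [4] #.. => #  t=0,i=1
  [3] .## => .  t=0,i=5
  [2] .#. => #  t=0,i=8
  [1] ..# => #  t=0,i=4
  [0] ... => .  t=0,i=2
  bits 11110110 = 246

246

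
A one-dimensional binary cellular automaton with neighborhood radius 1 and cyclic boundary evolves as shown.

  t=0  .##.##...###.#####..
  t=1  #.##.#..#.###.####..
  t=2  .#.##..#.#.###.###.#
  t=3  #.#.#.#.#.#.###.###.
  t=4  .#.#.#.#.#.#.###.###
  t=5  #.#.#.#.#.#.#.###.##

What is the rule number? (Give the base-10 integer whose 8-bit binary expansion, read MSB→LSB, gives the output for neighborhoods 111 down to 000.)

  [7] ### => #  t=0,i=10
  [6] ##. => #  t=0,i=2
  [5] #.# => #  t=0,i=3
  [4] #.. => .  t=0,i=6
  [3] .## => .  t=0,i=1
  [2] .#. => .  t=1,i=0
  [1] ..# => #  t=0,i=0
  [0] ... => .  t=0,i=7
  bits 11100010 = 226

226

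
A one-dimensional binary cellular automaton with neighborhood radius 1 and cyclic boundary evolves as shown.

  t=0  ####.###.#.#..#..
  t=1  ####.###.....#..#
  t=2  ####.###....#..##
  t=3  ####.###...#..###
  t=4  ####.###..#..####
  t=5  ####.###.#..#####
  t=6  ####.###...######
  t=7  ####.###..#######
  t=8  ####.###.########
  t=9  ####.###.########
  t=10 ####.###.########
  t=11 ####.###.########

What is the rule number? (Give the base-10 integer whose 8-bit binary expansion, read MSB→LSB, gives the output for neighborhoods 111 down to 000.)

202

  ###|#  b7=1 t=0,i=1
  ##.|#  b6=1 t=0,i=3
  #.#|.  b5=0 t=0,i=4
  #..|.  b4=0 t=0,i=12
  .##|#  b3=1 t=0,i=0
  .#.|.  b2=0 t=0,i=9
  ..#|#  b1=1 t=0,i=13
  ...|.  b0=0 t=1,i=9
  bits 11001010 = 202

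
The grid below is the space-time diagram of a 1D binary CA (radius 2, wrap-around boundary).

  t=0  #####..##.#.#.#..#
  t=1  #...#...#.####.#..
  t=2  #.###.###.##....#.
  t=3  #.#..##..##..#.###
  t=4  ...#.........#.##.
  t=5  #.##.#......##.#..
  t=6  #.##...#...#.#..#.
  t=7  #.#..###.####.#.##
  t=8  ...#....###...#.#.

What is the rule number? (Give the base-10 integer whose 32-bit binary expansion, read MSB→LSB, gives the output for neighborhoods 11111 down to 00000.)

  #####|.  b31=0 t=0,i=1
  ####.|.  b30=0 t=0,i=3
  ###.#|.  b29=0 t=1,i=13
  ###..|#  b28=1 t=0,i=4
  ##.##|#  b27=1 t=2,i=5
  ##.#.|.  b26=0 t=0,i=9
  ##..#|.  b25=0 t=0,i=5
  ##...|.  b24=0 t=2,i=12
  #.###|#  b23=1 t=1,i=10
  #.##.|#  b22=1 t=2,i=10
  #.#.#|#  b21=1 t=0,i=10
  #.#..|.  b20=0 t=0,i=14
  #..##|.  b19=0 t=0,i=6
  #..#.|.  b18=0 t=1,i=17
  #...#|#  b17=1 t=1,i=2
  #....|#  b16=1 t=2,i=13
  .####|#  b15=1 t=0,i=0
  .###.|.  b14=0 t=2,i=3
  .##.#|#  b13=1 t=0,i=8
  .##..|.  b12=0 t=2,i=11
  .#.##|.  b11=0 t=1,i=9
  .#.#.|#  b10=1 t=0,i=11
  .#..#|#  b9=1 t=0,i=15
  .#...|.  b8=0 t=1,i=1
  ..###|.  b7=0 t=0,i=17
  ..##.|.  b6=0 t=0,i=7
  ..#.#|#  b5=1 t=1,i=8
  ..#..|#  b4=1 t=1,i=0
  ...##|#  b3=1 t=5,i=11
  ...#.|#  b2=1 t=1,i=3
  ....#|.  b1=0 t=2,i=14
  .....|.  b0=0 t=4,i=6
  bits 00011000111000111010011000111100 = 417572412

417572412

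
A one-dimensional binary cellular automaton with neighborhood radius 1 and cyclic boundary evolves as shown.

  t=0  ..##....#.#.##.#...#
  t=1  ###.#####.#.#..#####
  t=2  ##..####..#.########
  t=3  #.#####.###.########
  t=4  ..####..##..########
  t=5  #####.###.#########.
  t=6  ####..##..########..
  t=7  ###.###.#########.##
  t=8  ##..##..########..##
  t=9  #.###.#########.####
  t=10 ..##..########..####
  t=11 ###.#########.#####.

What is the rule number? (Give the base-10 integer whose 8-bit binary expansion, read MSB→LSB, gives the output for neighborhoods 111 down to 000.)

  [7] ### => #  t=1,i=0
  [6] ##. => .  t=0,i=3
  [5] #.# => .  t=0,i=9
  [4] #.. => #  t=0,i=0
  [3] .## => #  t=0,i=2
  [2] .#. => #  t=0,i=8
  [1] ..# => #  t=0,i=1
  [0] ... => #  t=0,i=5
  bits 10011111 = 159

159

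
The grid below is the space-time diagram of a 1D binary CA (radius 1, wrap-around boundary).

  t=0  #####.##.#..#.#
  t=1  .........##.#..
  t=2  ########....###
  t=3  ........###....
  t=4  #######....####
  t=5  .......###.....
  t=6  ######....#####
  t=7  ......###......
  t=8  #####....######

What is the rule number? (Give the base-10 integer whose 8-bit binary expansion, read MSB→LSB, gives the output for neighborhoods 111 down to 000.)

  ###|.  b7=0 t=0,i=0
  ##.|.  b6=0 t=0,i=4
  #.#|.  b5=0 t=0,i=5
  #..|#  b4=1 t=0,i=10
  .##|.  b3=0 t=0,i=6
  .#.|#  b2=1 t=0,i=9
  ..#|.  b1=0 t=0,i=11
  ...|#  b0=1 t=1,i=0
  bits 00010101 = 21

21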